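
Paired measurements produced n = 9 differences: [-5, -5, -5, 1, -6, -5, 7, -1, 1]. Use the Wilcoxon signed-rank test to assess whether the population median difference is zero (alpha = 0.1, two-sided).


Step 1: Drop any zero differences (none here) and take |d_i|.
|d| = [5, 5, 5, 1, 6, 5, 7, 1, 1]
Step 2: Midrank |d_i| (ties get averaged ranks).
ranks: |5|->5.5, |5|->5.5, |5|->5.5, |1|->2, |6|->8, |5|->5.5, |7|->9, |1|->2, |1|->2
Step 3: Attach original signs; sum ranks with positive sign and with negative sign.
W+ = 2 + 9 + 2 = 13
W- = 5.5 + 5.5 + 5.5 + 8 + 5.5 + 2 = 32
(Check: W+ + W- = 45 should equal n(n+1)/2 = 45.)
Step 4: Test statistic W = min(W+, W-) = 13.
Step 5: Ties in |d|, so use the tie-corrected normal approximation.
        E[W] = n(n+1)/4 = 9*10/4 = 22.5.
        Tie groups: |d|=1 (t=3), |d|=5 (t=4); sum(t^3 - t) = 84.
        Var[W] = n(n+1)(2n+1)/24 - sum(t^3-t)/48 = 1710/24 - 84/48 = 69.5.
        z = (W - E[W]) / sqrt(Var[W]) = (13 - 22.5) / 8.3367 = -1.1395.
        Two-sided p = 2*Phi(z) = 0.254476.
Step 6: alpha = 0.1. fail to reject H0.

W+ = 13, W- = 32, W = min = 13, p = 0.254476, fail to reject H0.


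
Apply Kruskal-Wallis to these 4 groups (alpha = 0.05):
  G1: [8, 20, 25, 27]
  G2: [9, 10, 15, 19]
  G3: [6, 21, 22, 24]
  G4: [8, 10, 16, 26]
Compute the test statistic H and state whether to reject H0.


Step 1: Combine all N = 16 observations and assign midranks.
sorted (value, group, rank): (6,G3,1), (8,G1,2.5), (8,G4,2.5), (9,G2,4), (10,G2,5.5), (10,G4,5.5), (15,G2,7), (16,G4,8), (19,G2,9), (20,G1,10), (21,G3,11), (22,G3,12), (24,G3,13), (25,G1,14), (26,G4,15), (27,G1,16)
Step 2: Sum ranks within each group.
R_1 = 42.5 (n_1 = 4)
R_2 = 25.5 (n_2 = 4)
R_3 = 37 (n_3 = 4)
R_4 = 31 (n_4 = 4)
Step 3: H = 12/(N(N+1)) * sum(R_i^2/n_i) - 3(N+1)
     = 12/(16*17) * (42.5^2/4 + 25.5^2/4 + 37^2/4 + 31^2/4) - 3*17
     = 0.044118 * 1196.62 - 51
     = 1.792279.
Step 4: Ties present; correction factor C = 1 - 12/(16^3 - 16) = 0.997059. Corrected H = 1.792279 / 0.997059 = 1.797566.
Step 5: Under H0, H ~ chi^2(3); p-value = 0.615465.
Step 6: alpha = 0.05. fail to reject H0.

H = 1.7976, df = 3, p = 0.615465, fail to reject H0.


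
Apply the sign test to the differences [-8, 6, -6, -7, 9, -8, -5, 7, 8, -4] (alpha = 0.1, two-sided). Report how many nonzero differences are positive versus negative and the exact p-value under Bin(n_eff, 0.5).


Step 1: Discard zero differences. Original n = 10; n_eff = number of nonzero differences = 10.
Nonzero differences (with sign): -8, +6, -6, -7, +9, -8, -5, +7, +8, -4
Step 2: Count signs: positive = 4, negative = 6.
Step 3: Under H0: P(positive) = 0.5, so the number of positives S ~ Bin(10, 0.5).
Step 4: Two-sided exact p-value = sum of Bin(10,0.5) probabilities at or below the observed probability = 0.753906.
Step 5: alpha = 0.1. fail to reject H0.

n_eff = 10, pos = 4, neg = 6, p = 0.753906, fail to reject H0.


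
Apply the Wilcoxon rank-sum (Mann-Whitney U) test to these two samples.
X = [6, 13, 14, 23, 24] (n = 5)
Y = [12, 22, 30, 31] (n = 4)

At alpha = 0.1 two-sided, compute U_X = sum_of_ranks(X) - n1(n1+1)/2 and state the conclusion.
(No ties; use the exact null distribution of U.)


Step 1: Combine and sort all 9 observations; assign midranks.
sorted (value, group): (6,X), (12,Y), (13,X), (14,X), (22,Y), (23,X), (24,X), (30,Y), (31,Y)
ranks: 6->1, 12->2, 13->3, 14->4, 22->5, 23->6, 24->7, 30->8, 31->9
Step 2: Rank sum for X: R1 = 1 + 3 + 4 + 6 + 7 = 21.
Step 3: U_X = R1 - n1(n1+1)/2 = 21 - 5*6/2 = 21 - 15 = 6.
       U_Y = n1*n2 - U_X = 20 - 6 = 14.
Step 4: No ties, so the exact null distribution of U (based on enumerating the C(9,5) = 126 equally likely rank assignments) gives the two-sided p-value.
Step 5: p-value = 0.412698; compare to alpha = 0.1. fail to reject H0.

U_X = 6, p = 0.412698, fail to reject H0 at alpha = 0.1.


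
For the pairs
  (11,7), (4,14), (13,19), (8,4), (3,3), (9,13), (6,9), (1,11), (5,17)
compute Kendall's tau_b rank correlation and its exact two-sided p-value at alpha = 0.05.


Step 1: Enumerate the 36 unordered pairs (i,j) with i<j and classify each by sign(x_j-x_i) * sign(y_j-y_i).
  (1,2):dx=-7,dy=+7->D; (1,3):dx=+2,dy=+12->C; (1,4):dx=-3,dy=-3->C; (1,5):dx=-8,dy=-4->C
  (1,6):dx=-2,dy=+6->D; (1,7):dx=-5,dy=+2->D; (1,8):dx=-10,dy=+4->D; (1,9):dx=-6,dy=+10->D
  (2,3):dx=+9,dy=+5->C; (2,4):dx=+4,dy=-10->D; (2,5):dx=-1,dy=-11->C; (2,6):dx=+5,dy=-1->D
  (2,7):dx=+2,dy=-5->D; (2,8):dx=-3,dy=-3->C; (2,9):dx=+1,dy=+3->C; (3,4):dx=-5,dy=-15->C
  (3,5):dx=-10,dy=-16->C; (3,6):dx=-4,dy=-6->C; (3,7):dx=-7,dy=-10->C; (3,8):dx=-12,dy=-8->C
  (3,9):dx=-8,dy=-2->C; (4,5):dx=-5,dy=-1->C; (4,6):dx=+1,dy=+9->C; (4,7):dx=-2,dy=+5->D
  (4,8):dx=-7,dy=+7->D; (4,9):dx=-3,dy=+13->D; (5,6):dx=+6,dy=+10->C; (5,7):dx=+3,dy=+6->C
  (5,8):dx=-2,dy=+8->D; (5,9):dx=+2,dy=+14->C; (6,7):dx=-3,dy=-4->C; (6,8):dx=-8,dy=-2->C
  (6,9):dx=-4,dy=+4->D; (7,8):dx=-5,dy=+2->D; (7,9):dx=-1,dy=+8->D; (8,9):dx=+4,dy=+6->C
Step 2: C = 21, D = 15, total pairs = 36.
Step 3: tau = (C - D)/(n(n-1)/2) = (21 - 15)/36 = 0.166667.
Step 4: Exact two-sided p-value (enumerate n! = 362880 permutations of y under H0): p = 0.612202.
Step 5: alpha = 0.05. fail to reject H0.

tau_b = 0.1667 (C=21, D=15), p = 0.612202, fail to reject H0.


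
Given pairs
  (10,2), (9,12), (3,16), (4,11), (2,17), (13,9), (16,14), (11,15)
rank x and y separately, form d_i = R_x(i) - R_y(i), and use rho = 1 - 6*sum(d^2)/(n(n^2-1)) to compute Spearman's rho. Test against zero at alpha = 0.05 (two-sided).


Step 1: Rank x and y separately (midranks; no ties here).
rank(x): 10->5, 9->4, 3->2, 4->3, 2->1, 13->7, 16->8, 11->6
rank(y): 2->1, 12->4, 16->7, 11->3, 17->8, 9->2, 14->5, 15->6
Step 2: d_i = R_x(i) - R_y(i); compute d_i^2.
  (5-1)^2=16, (4-4)^2=0, (2-7)^2=25, (3-3)^2=0, (1-8)^2=49, (7-2)^2=25, (8-5)^2=9, (6-6)^2=0
sum(d^2) = 124.
Step 3: rho = 1 - 6*124 / (8*(8^2 - 1)) = 1 - 744/504 = -0.476190.
Step 4: Under H0, t = rho * sqrt((n-2)/(1-rho^2)) = -1.3265 ~ t(6).
Step 5: Two-sided p-value from the t-distribution with 6 df = 0.232936.
Step 6: alpha = 0.05. fail to reject H0.

rho = -0.4762, p = 0.232936, fail to reject H0 at alpha = 0.05.


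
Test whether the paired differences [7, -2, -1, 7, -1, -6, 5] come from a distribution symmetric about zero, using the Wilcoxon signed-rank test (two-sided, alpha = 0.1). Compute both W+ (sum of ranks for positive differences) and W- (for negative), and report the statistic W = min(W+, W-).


Step 1: Drop any zero differences (none here) and take |d_i|.
|d| = [7, 2, 1, 7, 1, 6, 5]
Step 2: Midrank |d_i| (ties get averaged ranks).
ranks: |7|->6.5, |2|->3, |1|->1.5, |7|->6.5, |1|->1.5, |6|->5, |5|->4
Step 3: Attach original signs; sum ranks with positive sign and with negative sign.
W+ = 6.5 + 6.5 + 4 = 17
W- = 3 + 1.5 + 1.5 + 5 = 11
(Check: W+ + W- = 28 should equal n(n+1)/2 = 28.)
Step 4: Test statistic W = min(W+, W-) = 11.
Step 5: Ties in |d|, so use the tie-corrected normal approximation.
        E[W] = n(n+1)/4 = 7*8/4 = 14.
        Tie groups: |d|=1 (t=2), |d|=7 (t=2); sum(t^3 - t) = 12.
        Var[W] = n(n+1)(2n+1)/24 - sum(t^3-t)/48 = 840/24 - 12/48 = 34.75.
        z = (W - E[W]) / sqrt(Var[W]) = (11 - 14) / 5.8949 = -0.5089.
        Two-sided p = 2*Phi(z) = 0.610813.
Step 6: alpha = 0.1. fail to reject H0.

W+ = 17, W- = 11, W = min = 11, p = 0.610813, fail to reject H0.


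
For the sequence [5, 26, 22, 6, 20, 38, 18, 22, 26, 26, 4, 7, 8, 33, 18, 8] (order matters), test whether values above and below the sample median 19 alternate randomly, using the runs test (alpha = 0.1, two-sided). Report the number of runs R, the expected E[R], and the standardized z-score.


Step 1: Compute median = 19; label A = above, B = below.
Labels in order: BAABAABAAABBBABB  (n_A = 8, n_B = 8)
Step 2: Count runs R = 9.
Step 3: Under H0 (random ordering), E[R] = 2*n_A*n_B/(n_A+n_B) + 1 = 2*8*8/16 + 1 = 9.0000.
        Var[R] = 2*n_A*n_B*(2*n_A*n_B - n_A - n_B) / ((n_A+n_B)^2 * (n_A+n_B-1)) = 14336/3840 = 3.7333.
        SD[R] = 1.9322.
Step 4: R = E[R], so z = 0 with no continuity correction.
Step 5: Two-sided p-value via normal approximation = 2*(1 - Phi(|z|)) = 1.000000.
Step 6: alpha = 0.1. fail to reject H0.

R = 9, z = 0.0000, p = 1.000000, fail to reject H0.


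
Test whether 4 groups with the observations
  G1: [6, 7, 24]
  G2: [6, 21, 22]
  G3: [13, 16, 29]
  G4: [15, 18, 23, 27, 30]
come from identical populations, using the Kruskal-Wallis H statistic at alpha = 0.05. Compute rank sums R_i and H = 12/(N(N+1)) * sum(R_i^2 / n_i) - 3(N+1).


Step 1: Combine all N = 14 observations and assign midranks.
sorted (value, group, rank): (6,G1,1.5), (6,G2,1.5), (7,G1,3), (13,G3,4), (15,G4,5), (16,G3,6), (18,G4,7), (21,G2,8), (22,G2,9), (23,G4,10), (24,G1,11), (27,G4,12), (29,G3,13), (30,G4,14)
Step 2: Sum ranks within each group.
R_1 = 15.5 (n_1 = 3)
R_2 = 18.5 (n_2 = 3)
R_3 = 23 (n_3 = 3)
R_4 = 48 (n_4 = 5)
Step 3: H = 12/(N(N+1)) * sum(R_i^2/n_i) - 3(N+1)
     = 12/(14*15) * (15.5^2/3 + 18.5^2/3 + 23^2/3 + 48^2/5) - 3*15
     = 0.057143 * 831.3 - 45
     = 2.502857.
Step 4: Ties present; correction factor C = 1 - 6/(14^3 - 14) = 0.997802. Corrected H = 2.502857 / 0.997802 = 2.508370.
Step 5: Under H0, H ~ chi^2(3); p-value = 0.473780.
Step 6: alpha = 0.05. fail to reject H0.

H = 2.5084, df = 3, p = 0.473780, fail to reject H0.


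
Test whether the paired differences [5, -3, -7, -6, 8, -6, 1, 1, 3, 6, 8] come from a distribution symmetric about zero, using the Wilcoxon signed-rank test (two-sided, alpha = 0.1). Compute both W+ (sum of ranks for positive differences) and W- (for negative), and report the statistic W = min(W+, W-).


Step 1: Drop any zero differences (none here) and take |d_i|.
|d| = [5, 3, 7, 6, 8, 6, 1, 1, 3, 6, 8]
Step 2: Midrank |d_i| (ties get averaged ranks).
ranks: |5|->5, |3|->3.5, |7|->9, |6|->7, |8|->10.5, |6|->7, |1|->1.5, |1|->1.5, |3|->3.5, |6|->7, |8|->10.5
Step 3: Attach original signs; sum ranks with positive sign and with negative sign.
W+ = 5 + 10.5 + 1.5 + 1.5 + 3.5 + 7 + 10.5 = 39.5
W- = 3.5 + 9 + 7 + 7 = 26.5
(Check: W+ + W- = 66 should equal n(n+1)/2 = 66.)
Step 4: Test statistic W = min(W+, W-) = 26.5.
Step 5: Ties in |d|, so use the tie-corrected normal approximation.
        E[W] = n(n+1)/4 = 11*12/4 = 33.
        Tie groups: |d|=1 (t=2), |d|=3 (t=2), |d|=6 (t=3), |d|=8 (t=2); sum(t^3 - t) = 42.
        Var[W] = n(n+1)(2n+1)/24 - sum(t^3-t)/48 = 3036/24 - 42/48 = 125.625.
        z = (W - E[W]) / sqrt(Var[W]) = (26.5 - 33) / 11.2083 = -0.5799.
        Two-sided p = 2*Phi(z) = 0.561962.
Step 6: alpha = 0.1. fail to reject H0.

W+ = 39.5, W- = 26.5, W = min = 26.5, p = 0.561962, fail to reject H0.


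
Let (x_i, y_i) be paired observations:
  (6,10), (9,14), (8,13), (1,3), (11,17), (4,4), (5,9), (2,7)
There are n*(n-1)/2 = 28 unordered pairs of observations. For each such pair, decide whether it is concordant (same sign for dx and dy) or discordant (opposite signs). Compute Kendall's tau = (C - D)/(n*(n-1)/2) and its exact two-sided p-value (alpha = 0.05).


Step 1: Enumerate the 28 unordered pairs (i,j) with i<j and classify each by sign(x_j-x_i) * sign(y_j-y_i).
  (1,2):dx=+3,dy=+4->C; (1,3):dx=+2,dy=+3->C; (1,4):dx=-5,dy=-7->C; (1,5):dx=+5,dy=+7->C
  (1,6):dx=-2,dy=-6->C; (1,7):dx=-1,dy=-1->C; (1,8):dx=-4,dy=-3->C; (2,3):dx=-1,dy=-1->C
  (2,4):dx=-8,dy=-11->C; (2,5):dx=+2,dy=+3->C; (2,6):dx=-5,dy=-10->C; (2,7):dx=-4,dy=-5->C
  (2,8):dx=-7,dy=-7->C; (3,4):dx=-7,dy=-10->C; (3,5):dx=+3,dy=+4->C; (3,6):dx=-4,dy=-9->C
  (3,7):dx=-3,dy=-4->C; (3,8):dx=-6,dy=-6->C; (4,5):dx=+10,dy=+14->C; (4,6):dx=+3,dy=+1->C
  (4,7):dx=+4,dy=+6->C; (4,8):dx=+1,dy=+4->C; (5,6):dx=-7,dy=-13->C; (5,7):dx=-6,dy=-8->C
  (5,8):dx=-9,dy=-10->C; (6,7):dx=+1,dy=+5->C; (6,8):dx=-2,dy=+3->D; (7,8):dx=-3,dy=-2->C
Step 2: C = 27, D = 1, total pairs = 28.
Step 3: tau = (C - D)/(n(n-1)/2) = (27 - 1)/28 = 0.928571.
Step 4: Exact two-sided p-value (enumerate n! = 40320 permutations of y under H0): p = 0.000397.
Step 5: alpha = 0.05. reject H0.

tau_b = 0.9286 (C=27, D=1), p = 0.000397, reject H0.


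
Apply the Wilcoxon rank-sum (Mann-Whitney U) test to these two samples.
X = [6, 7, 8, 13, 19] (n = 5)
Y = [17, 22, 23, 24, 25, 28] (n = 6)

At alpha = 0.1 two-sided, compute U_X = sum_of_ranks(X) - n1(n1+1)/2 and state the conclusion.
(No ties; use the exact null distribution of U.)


Step 1: Combine and sort all 11 observations; assign midranks.
sorted (value, group): (6,X), (7,X), (8,X), (13,X), (17,Y), (19,X), (22,Y), (23,Y), (24,Y), (25,Y), (28,Y)
ranks: 6->1, 7->2, 8->3, 13->4, 17->5, 19->6, 22->7, 23->8, 24->9, 25->10, 28->11
Step 2: Rank sum for X: R1 = 1 + 2 + 3 + 4 + 6 = 16.
Step 3: U_X = R1 - n1(n1+1)/2 = 16 - 5*6/2 = 16 - 15 = 1.
       U_Y = n1*n2 - U_X = 30 - 1 = 29.
Step 4: No ties, so the exact null distribution of U (based on enumerating the C(11,5) = 462 equally likely rank assignments) gives the two-sided p-value.
Step 5: p-value = 0.008658; compare to alpha = 0.1. reject H0.

U_X = 1, p = 0.008658, reject H0 at alpha = 0.1.


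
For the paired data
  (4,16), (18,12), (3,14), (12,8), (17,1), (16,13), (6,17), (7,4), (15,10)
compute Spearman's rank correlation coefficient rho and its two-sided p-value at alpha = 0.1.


Step 1: Rank x and y separately (midranks; no ties here).
rank(x): 4->2, 18->9, 3->1, 12->5, 17->8, 16->7, 6->3, 7->4, 15->6
rank(y): 16->8, 12->5, 14->7, 8->3, 1->1, 13->6, 17->9, 4->2, 10->4
Step 2: d_i = R_x(i) - R_y(i); compute d_i^2.
  (2-8)^2=36, (9-5)^2=16, (1-7)^2=36, (5-3)^2=4, (8-1)^2=49, (7-6)^2=1, (3-9)^2=36, (4-2)^2=4, (6-4)^2=4
sum(d^2) = 186.
Step 3: rho = 1 - 6*186 / (9*(9^2 - 1)) = 1 - 1116/720 = -0.550000.
Step 4: Under H0, t = rho * sqrt((n-2)/(1-rho^2)) = -1.7424 ~ t(7).
Step 5: Two-sided p-value from the t-distribution with 7 df = 0.124977.
Step 6: alpha = 0.1. fail to reject H0.

rho = -0.5500, p = 0.124977, fail to reject H0 at alpha = 0.1.


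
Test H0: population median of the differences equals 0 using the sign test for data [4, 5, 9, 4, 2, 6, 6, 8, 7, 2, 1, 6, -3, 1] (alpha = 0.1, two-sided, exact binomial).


Step 1: Discard zero differences. Original n = 14; n_eff = number of nonzero differences = 14.
Nonzero differences (with sign): +4, +5, +9, +4, +2, +6, +6, +8, +7, +2, +1, +6, -3, +1
Step 2: Count signs: positive = 13, negative = 1.
Step 3: Under H0: P(positive) = 0.5, so the number of positives S ~ Bin(14, 0.5).
Step 4: Two-sided exact p-value = sum of Bin(14,0.5) probabilities at or below the observed probability = 0.001831.
Step 5: alpha = 0.1. reject H0.

n_eff = 14, pos = 13, neg = 1, p = 0.001831, reject H0.


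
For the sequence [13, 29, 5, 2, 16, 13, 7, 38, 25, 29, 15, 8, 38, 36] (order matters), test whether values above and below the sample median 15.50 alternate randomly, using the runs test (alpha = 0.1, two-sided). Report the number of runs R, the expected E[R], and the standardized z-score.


Step 1: Compute median = 15.50; label A = above, B = below.
Labels in order: BABBABBAAABBAA  (n_A = 7, n_B = 7)
Step 2: Count runs R = 8.
Step 3: Under H0 (random ordering), E[R] = 2*n_A*n_B/(n_A+n_B) + 1 = 2*7*7/14 + 1 = 8.0000.
        Var[R] = 2*n_A*n_B*(2*n_A*n_B - n_A - n_B) / ((n_A+n_B)^2 * (n_A+n_B-1)) = 8232/2548 = 3.2308.
        SD[R] = 1.7974.
Step 4: R = E[R], so z = 0 with no continuity correction.
Step 5: Two-sided p-value via normal approximation = 2*(1 - Phi(|z|)) = 1.000000.
Step 6: alpha = 0.1. fail to reject H0.

R = 8, z = 0.0000, p = 1.000000, fail to reject H0.


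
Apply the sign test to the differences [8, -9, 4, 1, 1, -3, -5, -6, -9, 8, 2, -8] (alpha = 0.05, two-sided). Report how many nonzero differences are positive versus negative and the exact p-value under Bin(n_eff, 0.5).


Step 1: Discard zero differences. Original n = 12; n_eff = number of nonzero differences = 12.
Nonzero differences (with sign): +8, -9, +4, +1, +1, -3, -5, -6, -9, +8, +2, -8
Step 2: Count signs: positive = 6, negative = 6.
Step 3: Under H0: P(positive) = 0.5, so the number of positives S ~ Bin(12, 0.5).
Step 4: Two-sided exact p-value = sum of Bin(12,0.5) probabilities at or below the observed probability = 1.000000.
Step 5: alpha = 0.05. fail to reject H0.

n_eff = 12, pos = 6, neg = 6, p = 1.000000, fail to reject H0.


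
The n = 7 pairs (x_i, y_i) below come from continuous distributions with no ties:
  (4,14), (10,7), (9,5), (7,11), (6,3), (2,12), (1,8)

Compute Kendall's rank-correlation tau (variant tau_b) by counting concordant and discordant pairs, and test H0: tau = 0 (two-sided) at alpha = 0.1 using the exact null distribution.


Step 1: Enumerate the 21 unordered pairs (i,j) with i<j and classify each by sign(x_j-x_i) * sign(y_j-y_i).
  (1,2):dx=+6,dy=-7->D; (1,3):dx=+5,dy=-9->D; (1,4):dx=+3,dy=-3->D; (1,5):dx=+2,dy=-11->D
  (1,6):dx=-2,dy=-2->C; (1,7):dx=-3,dy=-6->C; (2,3):dx=-1,dy=-2->C; (2,4):dx=-3,dy=+4->D
  (2,5):dx=-4,dy=-4->C; (2,6):dx=-8,dy=+5->D; (2,7):dx=-9,dy=+1->D; (3,4):dx=-2,dy=+6->D
  (3,5):dx=-3,dy=-2->C; (3,6):dx=-7,dy=+7->D; (3,7):dx=-8,dy=+3->D; (4,5):dx=-1,dy=-8->C
  (4,6):dx=-5,dy=+1->D; (4,7):dx=-6,dy=-3->C; (5,6):dx=-4,dy=+9->D; (5,7):dx=-5,dy=+5->D
  (6,7):dx=-1,dy=-4->C
Step 2: C = 8, D = 13, total pairs = 21.
Step 3: tau = (C - D)/(n(n-1)/2) = (8 - 13)/21 = -0.238095.
Step 4: Exact two-sided p-value (enumerate n! = 5040 permutations of y under H0): p = 0.561905.
Step 5: alpha = 0.1. fail to reject H0.

tau_b = -0.2381 (C=8, D=13), p = 0.561905, fail to reject H0.


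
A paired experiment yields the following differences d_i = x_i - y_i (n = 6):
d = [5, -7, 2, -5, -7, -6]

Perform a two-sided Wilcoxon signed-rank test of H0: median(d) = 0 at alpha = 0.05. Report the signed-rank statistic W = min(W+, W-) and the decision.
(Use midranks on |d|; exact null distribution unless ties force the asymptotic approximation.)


Step 1: Drop any zero differences (none here) and take |d_i|.
|d| = [5, 7, 2, 5, 7, 6]
Step 2: Midrank |d_i| (ties get averaged ranks).
ranks: |5|->2.5, |7|->5.5, |2|->1, |5|->2.5, |7|->5.5, |6|->4
Step 3: Attach original signs; sum ranks with positive sign and with negative sign.
W+ = 2.5 + 1 = 3.5
W- = 5.5 + 2.5 + 5.5 + 4 = 17.5
(Check: W+ + W- = 21 should equal n(n+1)/2 = 21.)
Step 4: Test statistic W = min(W+, W-) = 3.5.
Step 5: Ties in |d|, so use the tie-corrected normal approximation.
        E[W] = n(n+1)/4 = 6*7/4 = 10.5.
        Tie groups: |d|=5 (t=2), |d|=7 (t=2); sum(t^3 - t) = 12.
        Var[W] = n(n+1)(2n+1)/24 - sum(t^3-t)/48 = 546/24 - 12/48 = 22.5.
        z = (W - E[W]) / sqrt(Var[W]) = (3.5 - 10.5) / 4.7434 = -1.4757.
        Two-sided p = 2*Phi(z) = 0.140017.
Step 6: alpha = 0.05. fail to reject H0.

W+ = 3.5, W- = 17.5, W = min = 3.5, p = 0.140017, fail to reject H0.


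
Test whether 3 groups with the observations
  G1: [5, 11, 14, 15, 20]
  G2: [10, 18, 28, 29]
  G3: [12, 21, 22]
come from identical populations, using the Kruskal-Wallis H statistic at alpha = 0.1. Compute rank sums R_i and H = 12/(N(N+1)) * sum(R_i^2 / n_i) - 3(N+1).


Step 1: Combine all N = 12 observations and assign midranks.
sorted (value, group, rank): (5,G1,1), (10,G2,2), (11,G1,3), (12,G3,4), (14,G1,5), (15,G1,6), (18,G2,7), (20,G1,8), (21,G3,9), (22,G3,10), (28,G2,11), (29,G2,12)
Step 2: Sum ranks within each group.
R_1 = 23 (n_1 = 5)
R_2 = 32 (n_2 = 4)
R_3 = 23 (n_3 = 3)
Step 3: H = 12/(N(N+1)) * sum(R_i^2/n_i) - 3(N+1)
     = 12/(12*13) * (23^2/5 + 32^2/4 + 23^2/3) - 3*13
     = 0.076923 * 538.133 - 39
     = 2.394872.
Step 4: No ties, so H is used without correction.
Step 5: Under H0, H ~ chi^2(2); p-value = 0.301967.
Step 6: alpha = 0.1. fail to reject H0.

H = 2.3949, df = 2, p = 0.301967, fail to reject H0.


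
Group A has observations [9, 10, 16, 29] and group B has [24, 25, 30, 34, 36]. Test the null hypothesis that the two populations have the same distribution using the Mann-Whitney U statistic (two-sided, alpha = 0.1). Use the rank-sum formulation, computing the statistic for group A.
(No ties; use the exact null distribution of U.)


Step 1: Combine and sort all 9 observations; assign midranks.
sorted (value, group): (9,X), (10,X), (16,X), (24,Y), (25,Y), (29,X), (30,Y), (34,Y), (36,Y)
ranks: 9->1, 10->2, 16->3, 24->4, 25->5, 29->6, 30->7, 34->8, 36->9
Step 2: Rank sum for X: R1 = 1 + 2 + 3 + 6 = 12.
Step 3: U_X = R1 - n1(n1+1)/2 = 12 - 4*5/2 = 12 - 10 = 2.
       U_Y = n1*n2 - U_X = 20 - 2 = 18.
Step 4: No ties, so the exact null distribution of U (based on enumerating the C(9,4) = 126 equally likely rank assignments) gives the two-sided p-value.
Step 5: p-value = 0.063492; compare to alpha = 0.1. reject H0.

U_X = 2, p = 0.063492, reject H0 at alpha = 0.1.


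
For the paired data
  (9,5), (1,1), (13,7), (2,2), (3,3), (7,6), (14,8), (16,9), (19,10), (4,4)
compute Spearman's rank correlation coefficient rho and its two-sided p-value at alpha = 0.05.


Step 1: Rank x and y separately (midranks; no ties here).
rank(x): 9->6, 1->1, 13->7, 2->2, 3->3, 7->5, 14->8, 16->9, 19->10, 4->4
rank(y): 5->5, 1->1, 7->7, 2->2, 3->3, 6->6, 8->8, 9->9, 10->10, 4->4
Step 2: d_i = R_x(i) - R_y(i); compute d_i^2.
  (6-5)^2=1, (1-1)^2=0, (7-7)^2=0, (2-2)^2=0, (3-3)^2=0, (5-6)^2=1, (8-8)^2=0, (9-9)^2=0, (10-10)^2=0, (4-4)^2=0
sum(d^2) = 2.
Step 3: rho = 1 - 6*2 / (10*(10^2 - 1)) = 1 - 12/990 = 0.987879.
Step 4: Under H0, t = rho * sqrt((n-2)/(1-rho^2)) = 18.0003 ~ t(8).
Step 5: Two-sided p-value from the t-distribution with 8 df = 0.000000.
Step 6: alpha = 0.05. reject H0.

rho = 0.9879, p = 0.000000, reject H0 at alpha = 0.05.


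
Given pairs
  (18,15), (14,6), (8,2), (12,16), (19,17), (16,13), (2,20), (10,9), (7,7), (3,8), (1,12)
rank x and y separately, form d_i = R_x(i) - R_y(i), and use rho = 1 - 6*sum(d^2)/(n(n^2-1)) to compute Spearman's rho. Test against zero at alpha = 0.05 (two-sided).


Step 1: Rank x and y separately (midranks; no ties here).
rank(x): 18->10, 14->8, 8->5, 12->7, 19->11, 16->9, 2->2, 10->6, 7->4, 3->3, 1->1
rank(y): 15->8, 6->2, 2->1, 16->9, 17->10, 13->7, 20->11, 9->5, 7->3, 8->4, 12->6
Step 2: d_i = R_x(i) - R_y(i); compute d_i^2.
  (10-8)^2=4, (8-2)^2=36, (5-1)^2=16, (7-9)^2=4, (11-10)^2=1, (9-7)^2=4, (2-11)^2=81, (6-5)^2=1, (4-3)^2=1, (3-4)^2=1, (1-6)^2=25
sum(d^2) = 174.
Step 3: rho = 1 - 6*174 / (11*(11^2 - 1)) = 1 - 1044/1320 = 0.209091.
Step 4: Under H0, t = rho * sqrt((n-2)/(1-rho^2)) = 0.6415 ~ t(9).
Step 5: Two-sided p-value from the t-distribution with 9 df = 0.537221.
Step 6: alpha = 0.05. fail to reject H0.

rho = 0.2091, p = 0.537221, fail to reject H0 at alpha = 0.05.


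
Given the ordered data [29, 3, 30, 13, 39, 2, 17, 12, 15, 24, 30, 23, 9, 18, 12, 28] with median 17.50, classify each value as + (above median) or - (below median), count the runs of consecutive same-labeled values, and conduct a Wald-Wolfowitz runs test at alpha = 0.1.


Step 1: Compute median = 17.50; label A = above, B = below.
Labels in order: ABABABBBBAAABABA  (n_A = 8, n_B = 8)
Step 2: Count runs R = 11.
Step 3: Under H0 (random ordering), E[R] = 2*n_A*n_B/(n_A+n_B) + 1 = 2*8*8/16 + 1 = 9.0000.
        Var[R] = 2*n_A*n_B*(2*n_A*n_B - n_A - n_B) / ((n_A+n_B)^2 * (n_A+n_B-1)) = 14336/3840 = 3.7333.
        SD[R] = 1.9322.
Step 4: Continuity-corrected z = (R - 0.5 - E[R]) / SD[R] = (11 - 0.5 - 9.0000) / 1.9322 = 0.7763.
Step 5: Two-sided p-value via normal approximation = 2*(1 - Phi(|z|)) = 0.437558.
Step 6: alpha = 0.1. fail to reject H0.

R = 11, z = 0.7763, p = 0.437558, fail to reject H0.


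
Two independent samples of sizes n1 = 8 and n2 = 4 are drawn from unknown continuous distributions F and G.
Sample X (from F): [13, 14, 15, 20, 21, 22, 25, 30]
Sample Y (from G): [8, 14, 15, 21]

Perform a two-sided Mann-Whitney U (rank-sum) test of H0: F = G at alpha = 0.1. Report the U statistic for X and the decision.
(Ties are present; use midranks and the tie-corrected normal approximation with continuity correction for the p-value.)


Step 1: Combine and sort all 12 observations; assign midranks.
sorted (value, group): (8,Y), (13,X), (14,X), (14,Y), (15,X), (15,Y), (20,X), (21,X), (21,Y), (22,X), (25,X), (30,X)
ranks: 8->1, 13->2, 14->3.5, 14->3.5, 15->5.5, 15->5.5, 20->7, 21->8.5, 21->8.5, 22->10, 25->11, 30->12
Step 2: Rank sum for X: R1 = 2 + 3.5 + 5.5 + 7 + 8.5 + 10 + 11 + 12 = 59.5.
Step 3: U_X = R1 - n1(n1+1)/2 = 59.5 - 8*9/2 = 59.5 - 36 = 23.5.
       U_Y = n1*n2 - U_X = 32 - 23.5 = 8.5.
Step 4: Ties are present, so use the tie-corrected normal approximation (with continuity correction) for the p-value.
Step 5: p-value = 0.232018; compare to alpha = 0.1. fail to reject H0.

U_X = 23.5, p = 0.232018, fail to reject H0 at alpha = 0.1.


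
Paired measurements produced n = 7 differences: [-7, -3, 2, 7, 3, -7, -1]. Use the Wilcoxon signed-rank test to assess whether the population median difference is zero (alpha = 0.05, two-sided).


Step 1: Drop any zero differences (none here) and take |d_i|.
|d| = [7, 3, 2, 7, 3, 7, 1]
Step 2: Midrank |d_i| (ties get averaged ranks).
ranks: |7|->6, |3|->3.5, |2|->2, |7|->6, |3|->3.5, |7|->6, |1|->1
Step 3: Attach original signs; sum ranks with positive sign and with negative sign.
W+ = 2 + 6 + 3.5 = 11.5
W- = 6 + 3.5 + 6 + 1 = 16.5
(Check: W+ + W- = 28 should equal n(n+1)/2 = 28.)
Step 4: Test statistic W = min(W+, W-) = 11.5.
Step 5: Ties in |d|, so use the tie-corrected normal approximation.
        E[W] = n(n+1)/4 = 7*8/4 = 14.
        Tie groups: |d|=3 (t=2), |d|=7 (t=3); sum(t^3 - t) = 30.
        Var[W] = n(n+1)(2n+1)/24 - sum(t^3-t)/48 = 840/24 - 30/48 = 34.375.
        z = (W - E[W]) / sqrt(Var[W]) = (11.5 - 14) / 5.8630 = -0.4264.
        Two-sided p = 2*Phi(z) = 0.669815.
Step 6: alpha = 0.05. fail to reject H0.

W+ = 11.5, W- = 16.5, W = min = 11.5, p = 0.669815, fail to reject H0.


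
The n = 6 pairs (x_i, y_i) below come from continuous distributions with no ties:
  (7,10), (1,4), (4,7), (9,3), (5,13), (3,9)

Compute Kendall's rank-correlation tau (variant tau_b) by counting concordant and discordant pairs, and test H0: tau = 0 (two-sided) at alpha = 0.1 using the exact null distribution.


Step 1: Enumerate the 15 unordered pairs (i,j) with i<j and classify each by sign(x_j-x_i) * sign(y_j-y_i).
  (1,2):dx=-6,dy=-6->C; (1,3):dx=-3,dy=-3->C; (1,4):dx=+2,dy=-7->D; (1,5):dx=-2,dy=+3->D
  (1,6):dx=-4,dy=-1->C; (2,3):dx=+3,dy=+3->C; (2,4):dx=+8,dy=-1->D; (2,5):dx=+4,dy=+9->C
  (2,6):dx=+2,dy=+5->C; (3,4):dx=+5,dy=-4->D; (3,5):dx=+1,dy=+6->C; (3,6):dx=-1,dy=+2->D
  (4,5):dx=-4,dy=+10->D; (4,6):dx=-6,dy=+6->D; (5,6):dx=-2,dy=-4->C
Step 2: C = 8, D = 7, total pairs = 15.
Step 3: tau = (C - D)/(n(n-1)/2) = (8 - 7)/15 = 0.066667.
Step 4: Exact two-sided p-value (enumerate n! = 720 permutations of y under H0): p = 1.000000.
Step 5: alpha = 0.1. fail to reject H0.

tau_b = 0.0667 (C=8, D=7), p = 1.000000, fail to reject H0.


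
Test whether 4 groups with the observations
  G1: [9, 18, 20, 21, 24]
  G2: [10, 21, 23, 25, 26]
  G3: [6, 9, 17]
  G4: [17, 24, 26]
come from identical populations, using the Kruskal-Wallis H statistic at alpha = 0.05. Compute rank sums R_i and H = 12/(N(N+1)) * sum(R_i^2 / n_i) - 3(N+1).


Step 1: Combine all N = 16 observations and assign midranks.
sorted (value, group, rank): (6,G3,1), (9,G1,2.5), (9,G3,2.5), (10,G2,4), (17,G3,5.5), (17,G4,5.5), (18,G1,7), (20,G1,8), (21,G1,9.5), (21,G2,9.5), (23,G2,11), (24,G1,12.5), (24,G4,12.5), (25,G2,14), (26,G2,15.5), (26,G4,15.5)
Step 2: Sum ranks within each group.
R_1 = 39.5 (n_1 = 5)
R_2 = 54 (n_2 = 5)
R_3 = 9 (n_3 = 3)
R_4 = 33.5 (n_4 = 3)
Step 3: H = 12/(N(N+1)) * sum(R_i^2/n_i) - 3(N+1)
     = 12/(16*17) * (39.5^2/5 + 54^2/5 + 9^2/3 + 33.5^2/3) - 3*17
     = 0.044118 * 1296.33 - 51
     = 6.191176.
Step 4: Ties present; correction factor C = 1 - 30/(16^3 - 16) = 0.992647. Corrected H = 6.191176 / 0.992647 = 6.237037.
Step 5: Under H0, H ~ chi^2(3); p-value = 0.100630.
Step 6: alpha = 0.05. fail to reject H0.

H = 6.2370, df = 3, p = 0.100630, fail to reject H0.


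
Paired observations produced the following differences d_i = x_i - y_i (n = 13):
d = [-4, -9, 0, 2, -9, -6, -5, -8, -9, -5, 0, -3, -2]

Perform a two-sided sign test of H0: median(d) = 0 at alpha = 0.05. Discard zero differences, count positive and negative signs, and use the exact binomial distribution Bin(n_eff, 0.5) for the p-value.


Step 1: Discard zero differences. Original n = 13; n_eff = number of nonzero differences = 11.
Nonzero differences (with sign): -4, -9, +2, -9, -6, -5, -8, -9, -5, -3, -2
Step 2: Count signs: positive = 1, negative = 10.
Step 3: Under H0: P(positive) = 0.5, so the number of positives S ~ Bin(11, 0.5).
Step 4: Two-sided exact p-value = sum of Bin(11,0.5) probabilities at or below the observed probability = 0.011719.
Step 5: alpha = 0.05. reject H0.

n_eff = 11, pos = 1, neg = 10, p = 0.011719, reject H0.


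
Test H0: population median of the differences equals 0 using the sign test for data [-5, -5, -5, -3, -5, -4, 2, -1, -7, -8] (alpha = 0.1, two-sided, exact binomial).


Step 1: Discard zero differences. Original n = 10; n_eff = number of nonzero differences = 10.
Nonzero differences (with sign): -5, -5, -5, -3, -5, -4, +2, -1, -7, -8
Step 2: Count signs: positive = 1, negative = 9.
Step 3: Under H0: P(positive) = 0.5, so the number of positives S ~ Bin(10, 0.5).
Step 4: Two-sided exact p-value = sum of Bin(10,0.5) probabilities at or below the observed probability = 0.021484.
Step 5: alpha = 0.1. reject H0.

n_eff = 10, pos = 1, neg = 9, p = 0.021484, reject H0.


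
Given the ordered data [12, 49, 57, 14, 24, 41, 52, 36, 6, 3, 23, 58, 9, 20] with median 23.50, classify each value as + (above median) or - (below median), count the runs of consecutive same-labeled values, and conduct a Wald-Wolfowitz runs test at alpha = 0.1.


Step 1: Compute median = 23.50; label A = above, B = below.
Labels in order: BAABAAAABBBABB  (n_A = 7, n_B = 7)
Step 2: Count runs R = 7.
Step 3: Under H0 (random ordering), E[R] = 2*n_A*n_B/(n_A+n_B) + 1 = 2*7*7/14 + 1 = 8.0000.
        Var[R] = 2*n_A*n_B*(2*n_A*n_B - n_A - n_B) / ((n_A+n_B)^2 * (n_A+n_B-1)) = 8232/2548 = 3.2308.
        SD[R] = 1.7974.
Step 4: Continuity-corrected z = (R + 0.5 - E[R]) / SD[R] = (7 + 0.5 - 8.0000) / 1.7974 = -0.2782.
Step 5: Two-sided p-value via normal approximation = 2*(1 - Phi(|z|)) = 0.780879.
Step 6: alpha = 0.1. fail to reject H0.

R = 7, z = -0.2782, p = 0.780879, fail to reject H0.


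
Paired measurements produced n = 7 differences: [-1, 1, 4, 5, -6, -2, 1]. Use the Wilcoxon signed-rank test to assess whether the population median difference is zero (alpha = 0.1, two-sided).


Step 1: Drop any zero differences (none here) and take |d_i|.
|d| = [1, 1, 4, 5, 6, 2, 1]
Step 2: Midrank |d_i| (ties get averaged ranks).
ranks: |1|->2, |1|->2, |4|->5, |5|->6, |6|->7, |2|->4, |1|->2
Step 3: Attach original signs; sum ranks with positive sign and with negative sign.
W+ = 2 + 5 + 6 + 2 = 15
W- = 2 + 7 + 4 = 13
(Check: W+ + W- = 28 should equal n(n+1)/2 = 28.)
Step 4: Test statistic W = min(W+, W-) = 13.
Step 5: Ties in |d|, so use the tie-corrected normal approximation.
        E[W] = n(n+1)/4 = 7*8/4 = 14.
        Tie groups: |d|=1 (t=3); sum(t^3 - t) = 24.
        Var[W] = n(n+1)(2n+1)/24 - sum(t^3-t)/48 = 840/24 - 24/48 = 34.5.
        z = (W - E[W]) / sqrt(Var[W]) = (13 - 14) / 5.8737 = -0.1703.
        Two-sided p = 2*Phi(z) = 0.864813.
Step 6: alpha = 0.1. fail to reject H0.

W+ = 15, W- = 13, W = min = 13, p = 0.864813, fail to reject H0.


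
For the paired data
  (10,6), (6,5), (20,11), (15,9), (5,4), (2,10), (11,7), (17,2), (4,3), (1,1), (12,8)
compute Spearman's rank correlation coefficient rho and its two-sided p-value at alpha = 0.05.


Step 1: Rank x and y separately (midranks; no ties here).
rank(x): 10->6, 6->5, 20->11, 15->9, 5->4, 2->2, 11->7, 17->10, 4->3, 1->1, 12->8
rank(y): 6->6, 5->5, 11->11, 9->9, 4->4, 10->10, 7->7, 2->2, 3->3, 1->1, 8->8
Step 2: d_i = R_x(i) - R_y(i); compute d_i^2.
  (6-6)^2=0, (5-5)^2=0, (11-11)^2=0, (9-9)^2=0, (4-4)^2=0, (2-10)^2=64, (7-7)^2=0, (10-2)^2=64, (3-3)^2=0, (1-1)^2=0, (8-8)^2=0
sum(d^2) = 128.
Step 3: rho = 1 - 6*128 / (11*(11^2 - 1)) = 1 - 768/1320 = 0.418182.
Step 4: Under H0, t = rho * sqrt((n-2)/(1-rho^2)) = 1.3811 ~ t(9).
Step 5: Two-sided p-value from the t-distribution with 9 df = 0.200570.
Step 6: alpha = 0.05. fail to reject H0.

rho = 0.4182, p = 0.200570, fail to reject H0 at alpha = 0.05.


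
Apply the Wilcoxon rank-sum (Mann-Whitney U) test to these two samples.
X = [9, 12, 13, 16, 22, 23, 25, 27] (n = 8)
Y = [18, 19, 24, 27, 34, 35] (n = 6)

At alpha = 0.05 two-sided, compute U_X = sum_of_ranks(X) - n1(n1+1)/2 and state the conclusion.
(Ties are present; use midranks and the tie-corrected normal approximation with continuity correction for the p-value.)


Step 1: Combine and sort all 14 observations; assign midranks.
sorted (value, group): (9,X), (12,X), (13,X), (16,X), (18,Y), (19,Y), (22,X), (23,X), (24,Y), (25,X), (27,X), (27,Y), (34,Y), (35,Y)
ranks: 9->1, 12->2, 13->3, 16->4, 18->5, 19->6, 22->7, 23->8, 24->9, 25->10, 27->11.5, 27->11.5, 34->13, 35->14
Step 2: Rank sum for X: R1 = 1 + 2 + 3 + 4 + 7 + 8 + 10 + 11.5 = 46.5.
Step 3: U_X = R1 - n1(n1+1)/2 = 46.5 - 8*9/2 = 46.5 - 36 = 10.5.
       U_Y = n1*n2 - U_X = 48 - 10.5 = 37.5.
Step 4: Ties are present, so use the tie-corrected normal approximation (with continuity correction) for the p-value.
Step 5: p-value = 0.092930; compare to alpha = 0.05. fail to reject H0.

U_X = 10.5, p = 0.092930, fail to reject H0 at alpha = 0.05.


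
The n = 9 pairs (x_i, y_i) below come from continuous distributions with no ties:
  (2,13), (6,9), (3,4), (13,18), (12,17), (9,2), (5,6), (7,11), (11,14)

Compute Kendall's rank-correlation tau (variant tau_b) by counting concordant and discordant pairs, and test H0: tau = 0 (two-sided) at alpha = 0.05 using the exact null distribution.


Step 1: Enumerate the 36 unordered pairs (i,j) with i<j and classify each by sign(x_j-x_i) * sign(y_j-y_i).
  (1,2):dx=+4,dy=-4->D; (1,3):dx=+1,dy=-9->D; (1,4):dx=+11,dy=+5->C; (1,5):dx=+10,dy=+4->C
  (1,6):dx=+7,dy=-11->D; (1,7):dx=+3,dy=-7->D; (1,8):dx=+5,dy=-2->D; (1,9):dx=+9,dy=+1->C
  (2,3):dx=-3,dy=-5->C; (2,4):dx=+7,dy=+9->C; (2,5):dx=+6,dy=+8->C; (2,6):dx=+3,dy=-7->D
  (2,7):dx=-1,dy=-3->C; (2,8):dx=+1,dy=+2->C; (2,9):dx=+5,dy=+5->C; (3,4):dx=+10,dy=+14->C
  (3,5):dx=+9,dy=+13->C; (3,6):dx=+6,dy=-2->D; (3,7):dx=+2,dy=+2->C; (3,8):dx=+4,dy=+7->C
  (3,9):dx=+8,dy=+10->C; (4,5):dx=-1,dy=-1->C; (4,6):dx=-4,dy=-16->C; (4,7):dx=-8,dy=-12->C
  (4,8):dx=-6,dy=-7->C; (4,9):dx=-2,dy=-4->C; (5,6):dx=-3,dy=-15->C; (5,7):dx=-7,dy=-11->C
  (5,8):dx=-5,dy=-6->C; (5,9):dx=-1,dy=-3->C; (6,7):dx=-4,dy=+4->D; (6,8):dx=-2,dy=+9->D
  (6,9):dx=+2,dy=+12->C; (7,8):dx=+2,dy=+5->C; (7,9):dx=+6,dy=+8->C; (8,9):dx=+4,dy=+3->C
Step 2: C = 27, D = 9, total pairs = 36.
Step 3: tau = (C - D)/(n(n-1)/2) = (27 - 9)/36 = 0.500000.
Step 4: Exact two-sided p-value (enumerate n! = 362880 permutations of y under H0): p = 0.075176.
Step 5: alpha = 0.05. fail to reject H0.

tau_b = 0.5000 (C=27, D=9), p = 0.075176, fail to reject H0.


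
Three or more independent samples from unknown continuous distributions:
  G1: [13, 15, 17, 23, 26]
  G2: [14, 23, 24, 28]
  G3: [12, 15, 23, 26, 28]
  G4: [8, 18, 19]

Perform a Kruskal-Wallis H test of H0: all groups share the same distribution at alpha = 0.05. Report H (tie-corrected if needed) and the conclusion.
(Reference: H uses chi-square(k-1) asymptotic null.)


Step 1: Combine all N = 17 observations and assign midranks.
sorted (value, group, rank): (8,G4,1), (12,G3,2), (13,G1,3), (14,G2,4), (15,G1,5.5), (15,G3,5.5), (17,G1,7), (18,G4,8), (19,G4,9), (23,G1,11), (23,G2,11), (23,G3,11), (24,G2,13), (26,G1,14.5), (26,G3,14.5), (28,G2,16.5), (28,G3,16.5)
Step 2: Sum ranks within each group.
R_1 = 41 (n_1 = 5)
R_2 = 44.5 (n_2 = 4)
R_3 = 49.5 (n_3 = 5)
R_4 = 18 (n_4 = 3)
Step 3: H = 12/(N(N+1)) * sum(R_i^2/n_i) - 3(N+1)
     = 12/(17*18) * (41^2/5 + 44.5^2/4 + 49.5^2/5 + 18^2/3) - 3*18
     = 0.039216 * 1429.31 - 54
     = 2.051471.
Step 4: Ties present; correction factor C = 1 - 42/(17^3 - 17) = 0.991422. Corrected H = 2.051471 / 0.991422 = 2.069221.
Step 5: Under H0, H ~ chi^2(3); p-value = 0.558165.
Step 6: alpha = 0.05. fail to reject H0.

H = 2.0692, df = 3, p = 0.558165, fail to reject H0.


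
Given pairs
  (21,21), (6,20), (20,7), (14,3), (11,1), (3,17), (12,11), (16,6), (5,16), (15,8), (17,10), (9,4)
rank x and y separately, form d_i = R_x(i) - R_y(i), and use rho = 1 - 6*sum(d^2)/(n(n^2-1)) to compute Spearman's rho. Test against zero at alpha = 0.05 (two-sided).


Step 1: Rank x and y separately (midranks; no ties here).
rank(x): 21->12, 6->3, 20->11, 14->7, 11->5, 3->1, 12->6, 16->9, 5->2, 15->8, 17->10, 9->4
rank(y): 21->12, 20->11, 7->5, 3->2, 1->1, 17->10, 11->8, 6->4, 16->9, 8->6, 10->7, 4->3
Step 2: d_i = R_x(i) - R_y(i); compute d_i^2.
  (12-12)^2=0, (3-11)^2=64, (11-5)^2=36, (7-2)^2=25, (5-1)^2=16, (1-10)^2=81, (6-8)^2=4, (9-4)^2=25, (2-9)^2=49, (8-6)^2=4, (10-7)^2=9, (4-3)^2=1
sum(d^2) = 314.
Step 3: rho = 1 - 6*314 / (12*(12^2 - 1)) = 1 - 1884/1716 = -0.097902.
Step 4: Under H0, t = rho * sqrt((n-2)/(1-rho^2)) = -0.3111 ~ t(10).
Step 5: Two-sided p-value from the t-distribution with 10 df = 0.762122.
Step 6: alpha = 0.05. fail to reject H0.

rho = -0.0979, p = 0.762122, fail to reject H0 at alpha = 0.05.


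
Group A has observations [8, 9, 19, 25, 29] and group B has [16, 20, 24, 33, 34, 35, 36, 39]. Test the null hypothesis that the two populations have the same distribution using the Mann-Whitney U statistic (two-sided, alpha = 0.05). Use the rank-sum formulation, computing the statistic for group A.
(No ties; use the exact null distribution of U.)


Step 1: Combine and sort all 13 observations; assign midranks.
sorted (value, group): (8,X), (9,X), (16,Y), (19,X), (20,Y), (24,Y), (25,X), (29,X), (33,Y), (34,Y), (35,Y), (36,Y), (39,Y)
ranks: 8->1, 9->2, 16->3, 19->4, 20->5, 24->6, 25->7, 29->8, 33->9, 34->10, 35->11, 36->12, 39->13
Step 2: Rank sum for X: R1 = 1 + 2 + 4 + 7 + 8 = 22.
Step 3: U_X = R1 - n1(n1+1)/2 = 22 - 5*6/2 = 22 - 15 = 7.
       U_Y = n1*n2 - U_X = 40 - 7 = 33.
Step 4: No ties, so the exact null distribution of U (based on enumerating the C(13,5) = 1287 equally likely rank assignments) gives the two-sided p-value.
Step 5: p-value = 0.065268; compare to alpha = 0.05. fail to reject H0.

U_X = 7, p = 0.065268, fail to reject H0 at alpha = 0.05.


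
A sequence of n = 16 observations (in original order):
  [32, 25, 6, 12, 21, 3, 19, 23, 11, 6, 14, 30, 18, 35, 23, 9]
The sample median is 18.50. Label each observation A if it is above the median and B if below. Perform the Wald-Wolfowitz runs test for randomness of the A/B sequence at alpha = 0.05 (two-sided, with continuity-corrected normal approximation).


Step 1: Compute median = 18.50; label A = above, B = below.
Labels in order: AABBABAABBBABAAB  (n_A = 8, n_B = 8)
Step 2: Count runs R = 10.
Step 3: Under H0 (random ordering), E[R] = 2*n_A*n_B/(n_A+n_B) + 1 = 2*8*8/16 + 1 = 9.0000.
        Var[R] = 2*n_A*n_B*(2*n_A*n_B - n_A - n_B) / ((n_A+n_B)^2 * (n_A+n_B-1)) = 14336/3840 = 3.7333.
        SD[R] = 1.9322.
Step 4: Continuity-corrected z = (R - 0.5 - E[R]) / SD[R] = (10 - 0.5 - 9.0000) / 1.9322 = 0.2588.
Step 5: Two-sided p-value via normal approximation = 2*(1 - Phi(|z|)) = 0.795809.
Step 6: alpha = 0.05. fail to reject H0.

R = 10, z = 0.2588, p = 0.795809, fail to reject H0.


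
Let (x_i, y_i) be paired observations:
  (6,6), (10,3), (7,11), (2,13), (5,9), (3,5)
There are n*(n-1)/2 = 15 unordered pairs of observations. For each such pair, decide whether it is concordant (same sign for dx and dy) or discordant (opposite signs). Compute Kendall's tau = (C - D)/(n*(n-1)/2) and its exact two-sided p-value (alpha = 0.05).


Step 1: Enumerate the 15 unordered pairs (i,j) with i<j and classify each by sign(x_j-x_i) * sign(y_j-y_i).
  (1,2):dx=+4,dy=-3->D; (1,3):dx=+1,dy=+5->C; (1,4):dx=-4,dy=+7->D; (1,5):dx=-1,dy=+3->D
  (1,6):dx=-3,dy=-1->C; (2,3):dx=-3,dy=+8->D; (2,4):dx=-8,dy=+10->D; (2,5):dx=-5,dy=+6->D
  (2,6):dx=-7,dy=+2->D; (3,4):dx=-5,dy=+2->D; (3,5):dx=-2,dy=-2->C; (3,6):dx=-4,dy=-6->C
  (4,5):dx=+3,dy=-4->D; (4,6):dx=+1,dy=-8->D; (5,6):dx=-2,dy=-4->C
Step 2: C = 5, D = 10, total pairs = 15.
Step 3: tau = (C - D)/(n(n-1)/2) = (5 - 10)/15 = -0.333333.
Step 4: Exact two-sided p-value (enumerate n! = 720 permutations of y under H0): p = 0.469444.
Step 5: alpha = 0.05. fail to reject H0.

tau_b = -0.3333 (C=5, D=10), p = 0.469444, fail to reject H0.
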